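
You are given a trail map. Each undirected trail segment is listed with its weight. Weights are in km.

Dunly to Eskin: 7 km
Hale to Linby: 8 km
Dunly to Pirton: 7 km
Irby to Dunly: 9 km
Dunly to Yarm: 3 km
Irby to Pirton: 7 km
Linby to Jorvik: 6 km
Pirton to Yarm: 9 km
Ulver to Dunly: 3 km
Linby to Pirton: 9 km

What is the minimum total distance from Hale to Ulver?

Enumerating some paths:
Hale - Linby - Pirton - Yarm - Dunly - Ulver: 8+9+9+3+3 = 32
Hale - Linby - Pirton - Dunly - Ulver: 8+9+7+3 = 27
The minimum is 27 km via Hale - Linby - Pirton - Dunly - Ulver.

27 km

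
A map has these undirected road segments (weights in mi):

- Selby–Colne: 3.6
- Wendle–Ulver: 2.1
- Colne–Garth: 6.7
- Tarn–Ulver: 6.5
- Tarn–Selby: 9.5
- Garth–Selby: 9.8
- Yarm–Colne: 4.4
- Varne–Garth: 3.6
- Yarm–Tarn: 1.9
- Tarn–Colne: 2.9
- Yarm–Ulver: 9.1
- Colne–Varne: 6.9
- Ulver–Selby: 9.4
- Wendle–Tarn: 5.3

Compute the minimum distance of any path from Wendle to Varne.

15.1 mi

Compare a few routes:
Wendle - Tarn - Yarm - Colne - Varne: 5.3+1.9+4.4+6.9 = 18.5
Wendle - Ulver - Tarn - Colne - Varne: 2.1+6.5+2.9+6.9 = 18.4
Wendle - Tarn - Colne - Varne: 5.3+2.9+6.9 = 15.1
Wendle - Tarn - Colne - Garth - Varne: 5.3+2.9+6.7+3.6 = 18.5
The minimum is 15.1 mi via Wendle - Tarn - Colne - Varne.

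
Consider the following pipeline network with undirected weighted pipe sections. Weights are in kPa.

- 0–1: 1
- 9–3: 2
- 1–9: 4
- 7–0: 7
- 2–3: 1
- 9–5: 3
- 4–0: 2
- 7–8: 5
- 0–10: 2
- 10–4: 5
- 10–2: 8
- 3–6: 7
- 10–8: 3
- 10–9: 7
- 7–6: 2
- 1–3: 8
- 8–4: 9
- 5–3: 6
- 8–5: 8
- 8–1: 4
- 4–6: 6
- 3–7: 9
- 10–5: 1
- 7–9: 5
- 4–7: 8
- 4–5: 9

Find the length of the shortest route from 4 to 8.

7 kPa

Settle nodes by increasing distance from 4:
4: 0
0: 2  (via 4)
1: 3  (via 0)
10: 4  (via 0)
5: 5  (via 10)
6: 6  (via 4)
8: 7  (via 1)
Shortest route: 4–0–1–8 = 7 kPa.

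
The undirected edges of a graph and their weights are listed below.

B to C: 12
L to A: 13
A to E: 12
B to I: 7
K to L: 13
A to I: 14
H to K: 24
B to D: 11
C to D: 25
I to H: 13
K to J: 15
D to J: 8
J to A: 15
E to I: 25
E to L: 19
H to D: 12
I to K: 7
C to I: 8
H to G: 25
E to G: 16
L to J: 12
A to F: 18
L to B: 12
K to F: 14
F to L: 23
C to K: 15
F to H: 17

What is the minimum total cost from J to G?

43

Settle nodes by increasing distance from J:
J: 0
D: 8  (via J)
L: 12  (via J)
A: 15  (via J)
K: 15  (via J)
B: 19  (via D)
H: 20  (via D)
I: 22  (via K)
E: 27  (via A)
F: 29  (via K)
C: 30  (via K)
G: 43  (via E)
Shortest route: J–A–E–G = 43.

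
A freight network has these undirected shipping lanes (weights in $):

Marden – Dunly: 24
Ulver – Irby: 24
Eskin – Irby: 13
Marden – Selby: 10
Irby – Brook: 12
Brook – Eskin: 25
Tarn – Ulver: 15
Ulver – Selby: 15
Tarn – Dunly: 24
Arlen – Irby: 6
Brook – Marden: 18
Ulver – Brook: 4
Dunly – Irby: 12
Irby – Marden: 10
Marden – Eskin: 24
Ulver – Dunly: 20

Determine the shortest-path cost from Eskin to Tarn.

Shortest distances from Eskin:
Eskin: 0
Irby: 13  (via Eskin)
Arlen: 19  (via Irby)
Marden: 23  (via Irby)
Dunly: 25  (via Irby)
Brook: 25  (via Eskin)
Ulver: 29  (via Brook)
Selby: 33  (via Marden)
Tarn: 44  (via Ulver)
Shortest route: Eskin–Brook–Ulver–Tarn = $44.

$44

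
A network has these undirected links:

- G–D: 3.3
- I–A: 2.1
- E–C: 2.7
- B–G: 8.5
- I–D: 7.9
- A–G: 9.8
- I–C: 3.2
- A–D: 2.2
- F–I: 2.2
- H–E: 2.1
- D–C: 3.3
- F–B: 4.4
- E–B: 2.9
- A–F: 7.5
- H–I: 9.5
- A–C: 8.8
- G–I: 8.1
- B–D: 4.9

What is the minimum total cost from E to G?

Compare a few routes:
E–C–D–G: 2.7+3.3+3.3 = 9.3
E–B–D–G: 2.9+4.9+3.3 = 11.1
The minimum is 9.3 via E–C–D–G.

9.3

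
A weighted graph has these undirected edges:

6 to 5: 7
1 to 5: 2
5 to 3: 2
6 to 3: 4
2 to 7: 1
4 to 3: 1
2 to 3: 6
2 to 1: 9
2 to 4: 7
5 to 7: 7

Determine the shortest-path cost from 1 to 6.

8

Enumerating some paths:
1–5–6: 2+7 = 9
1–5–3–6: 2+2+4 = 8
The minimum is 8 via 1–5–3–6.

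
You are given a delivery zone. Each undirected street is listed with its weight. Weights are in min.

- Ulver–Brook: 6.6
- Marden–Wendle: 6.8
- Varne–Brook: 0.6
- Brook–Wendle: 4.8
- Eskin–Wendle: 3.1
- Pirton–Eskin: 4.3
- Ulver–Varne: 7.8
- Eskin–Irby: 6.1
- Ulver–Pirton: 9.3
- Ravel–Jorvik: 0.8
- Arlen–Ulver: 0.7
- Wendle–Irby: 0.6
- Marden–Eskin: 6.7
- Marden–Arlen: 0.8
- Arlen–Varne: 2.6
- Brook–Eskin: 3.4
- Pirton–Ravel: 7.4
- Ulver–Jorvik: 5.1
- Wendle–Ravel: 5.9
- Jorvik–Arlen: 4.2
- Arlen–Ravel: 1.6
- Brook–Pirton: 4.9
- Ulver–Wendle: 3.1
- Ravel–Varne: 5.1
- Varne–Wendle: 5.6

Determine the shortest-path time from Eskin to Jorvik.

9 min

Enumerating some paths:
Eskin → Wendle → Ulver → Arlen → Ravel → Jorvik: 3.1+3.1+0.7+1.6+0.8 = 9.3
Eskin → Brook → Varne → Arlen → Ravel → Jorvik: 3.4+0.6+2.6+1.6+0.8 = 9
Eskin → Wendle → Ravel → Jorvik: 3.1+5.9+0.8 = 9.8
Cheapest is Eskin → Brook → Varne → Arlen → Ravel → Jorvik at 9 min.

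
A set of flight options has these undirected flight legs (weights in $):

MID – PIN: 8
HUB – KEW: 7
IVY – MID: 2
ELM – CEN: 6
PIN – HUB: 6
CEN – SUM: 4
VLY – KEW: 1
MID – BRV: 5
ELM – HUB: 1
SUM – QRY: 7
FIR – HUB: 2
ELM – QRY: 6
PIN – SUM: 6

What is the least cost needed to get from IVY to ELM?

$17

Candidate routes:
IVY → MID → PIN → HUB → ELM: 2+8+6+1 = 17
IVY → MID → PIN → SUM → CEN → ELM: 2+8+6+4+6 = 26
The minimum is $17 via IVY → MID → PIN → HUB → ELM.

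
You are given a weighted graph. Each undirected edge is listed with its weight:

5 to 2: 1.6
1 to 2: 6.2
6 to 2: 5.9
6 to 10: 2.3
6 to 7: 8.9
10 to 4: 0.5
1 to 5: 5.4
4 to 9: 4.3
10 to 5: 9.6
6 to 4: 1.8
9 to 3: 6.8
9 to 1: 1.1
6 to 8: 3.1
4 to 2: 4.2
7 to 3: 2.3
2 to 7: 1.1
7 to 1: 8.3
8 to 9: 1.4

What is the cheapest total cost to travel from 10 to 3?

Running Dijkstra from 10:
10: 0
4: 0.5  (via 10)
6: 2.3  (via 10)
2: 4.7  (via 4)
9: 4.8  (via 4)
8: 5.4  (via 6)
7: 5.8  (via 2)
1: 5.9  (via 9)
5: 6.3  (via 2)
3: 8.1  (via 7)
Shortest route: 10 → 4 → 2 → 7 → 3 = 8.1.

8.1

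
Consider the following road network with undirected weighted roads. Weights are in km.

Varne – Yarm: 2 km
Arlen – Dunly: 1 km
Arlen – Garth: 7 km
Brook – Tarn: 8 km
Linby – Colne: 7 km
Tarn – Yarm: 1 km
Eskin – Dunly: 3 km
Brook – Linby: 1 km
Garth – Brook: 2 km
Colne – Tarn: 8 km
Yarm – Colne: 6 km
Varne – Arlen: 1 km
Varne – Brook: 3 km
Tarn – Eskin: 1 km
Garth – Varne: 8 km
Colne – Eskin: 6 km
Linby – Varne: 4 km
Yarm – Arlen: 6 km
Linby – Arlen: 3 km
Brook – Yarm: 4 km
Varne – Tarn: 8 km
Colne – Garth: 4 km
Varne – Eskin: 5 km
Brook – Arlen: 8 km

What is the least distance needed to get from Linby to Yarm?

5 km

Enumerating some paths:
Linby–Varne–Yarm: 4+2 = 6
Linby–Brook–Yarm: 1+4 = 5
Cheapest is Linby–Brook–Yarm at 5 km.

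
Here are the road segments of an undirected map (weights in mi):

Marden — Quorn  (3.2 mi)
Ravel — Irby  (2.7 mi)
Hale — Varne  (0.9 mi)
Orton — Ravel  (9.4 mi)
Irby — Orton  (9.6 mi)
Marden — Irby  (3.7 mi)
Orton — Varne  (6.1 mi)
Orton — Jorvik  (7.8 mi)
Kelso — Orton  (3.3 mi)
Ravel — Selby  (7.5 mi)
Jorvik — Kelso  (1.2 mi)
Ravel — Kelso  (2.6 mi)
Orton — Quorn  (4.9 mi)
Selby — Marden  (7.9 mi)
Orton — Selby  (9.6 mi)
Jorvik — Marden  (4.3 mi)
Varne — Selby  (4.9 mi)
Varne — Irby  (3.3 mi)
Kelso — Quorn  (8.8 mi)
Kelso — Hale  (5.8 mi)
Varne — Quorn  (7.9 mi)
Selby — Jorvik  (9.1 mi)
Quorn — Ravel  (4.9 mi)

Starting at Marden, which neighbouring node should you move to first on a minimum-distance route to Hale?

Candidate routes:
Marden → Irby → Varne → Hale: 3.7+3.3+0.9 = 7.9
Marden → Jorvik → Kelso → Hale: 4.3+1.2+5.8 = 11.3
Marden → Quorn → Varne → Hale: 3.2+7.9+0.9 = 12
Marden → Selby → Varne → Hale: 7.9+4.9+0.9 = 13.7
The minimum is 7.9 mi via Marden → Irby → Varne → Hale.
So from Marden the first move is to Irby.

Irby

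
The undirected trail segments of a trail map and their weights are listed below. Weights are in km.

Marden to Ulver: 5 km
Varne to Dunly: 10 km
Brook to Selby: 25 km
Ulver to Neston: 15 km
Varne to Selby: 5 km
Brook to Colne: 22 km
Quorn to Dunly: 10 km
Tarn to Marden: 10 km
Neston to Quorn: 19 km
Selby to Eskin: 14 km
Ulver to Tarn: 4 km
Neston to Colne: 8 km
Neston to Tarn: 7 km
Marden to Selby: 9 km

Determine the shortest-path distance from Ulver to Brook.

Enumerating some paths:
Ulver - Marden - Selby - Brook: 5+9+25 = 39
Ulver - Tarn - Neston - Colne - Brook: 4+7+8+22 = 41
The minimum is 39 km via Ulver - Marden - Selby - Brook.

39 km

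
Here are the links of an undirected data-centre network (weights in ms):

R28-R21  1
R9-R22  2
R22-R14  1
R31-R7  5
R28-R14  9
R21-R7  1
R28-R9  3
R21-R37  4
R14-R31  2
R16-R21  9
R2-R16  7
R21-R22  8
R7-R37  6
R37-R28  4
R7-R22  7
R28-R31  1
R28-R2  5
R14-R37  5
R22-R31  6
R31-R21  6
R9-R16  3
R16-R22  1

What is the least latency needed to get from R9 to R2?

Compare a few routes:
R9 → R28 → R2: 3+5 = 8
R9 → R22 → R14 → R31 → R28 → R2: 2+1+2+1+5 = 11
R9 → R16 → R2: 3+7 = 10
R9 → R22 → R16 → R2: 2+1+7 = 10
The minimum is 8 ms via R9 → R28 → R2.

8 ms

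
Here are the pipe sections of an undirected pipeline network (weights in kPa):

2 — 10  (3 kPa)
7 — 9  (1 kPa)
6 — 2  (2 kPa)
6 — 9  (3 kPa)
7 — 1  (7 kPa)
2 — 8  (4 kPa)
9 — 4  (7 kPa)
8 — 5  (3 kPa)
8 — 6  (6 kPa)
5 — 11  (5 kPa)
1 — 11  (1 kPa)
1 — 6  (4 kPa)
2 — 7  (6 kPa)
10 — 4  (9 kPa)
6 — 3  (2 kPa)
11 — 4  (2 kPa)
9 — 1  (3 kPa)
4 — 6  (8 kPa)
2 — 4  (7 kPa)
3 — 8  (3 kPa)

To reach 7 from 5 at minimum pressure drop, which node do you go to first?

11

Compare a few routes:
5–11–1–9–7: 5+1+3+1 = 10
5–8–2–6–9–7: 3+4+2+3+1 = 13
5–8–6–9–7: 3+6+3+1 = 13
5–8–3–6–9–7: 3+3+2+3+1 = 12
The minimum is 10 kPa via 5–11–1–9–7.
So from 5 the first move is to 11.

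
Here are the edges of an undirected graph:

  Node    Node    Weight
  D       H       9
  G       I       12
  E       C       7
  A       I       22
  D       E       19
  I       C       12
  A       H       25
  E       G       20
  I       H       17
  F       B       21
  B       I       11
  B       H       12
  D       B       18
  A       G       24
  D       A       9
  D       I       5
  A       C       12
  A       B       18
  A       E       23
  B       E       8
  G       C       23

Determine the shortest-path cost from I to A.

14

Candidate routes:
I–D–A: 5+9 = 14
I–B–A: 11+18 = 29
I–C–A: 12+12 = 24
I–A: 22 = 22
Cheapest is I–D–A at 14.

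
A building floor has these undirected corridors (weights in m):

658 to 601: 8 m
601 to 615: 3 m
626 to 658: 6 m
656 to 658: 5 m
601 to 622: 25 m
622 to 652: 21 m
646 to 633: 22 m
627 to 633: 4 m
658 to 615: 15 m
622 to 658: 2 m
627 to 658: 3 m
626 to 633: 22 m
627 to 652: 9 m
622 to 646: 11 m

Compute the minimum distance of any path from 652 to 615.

Candidate routes:
652–627–658–601–615: 9+3+8+3 = 23
652–627–658–615: 9+3+15 = 27
652–622–658–601–615: 21+2+8+3 = 34
The minimum is 23 m via 652–627–658–601–615.

23 m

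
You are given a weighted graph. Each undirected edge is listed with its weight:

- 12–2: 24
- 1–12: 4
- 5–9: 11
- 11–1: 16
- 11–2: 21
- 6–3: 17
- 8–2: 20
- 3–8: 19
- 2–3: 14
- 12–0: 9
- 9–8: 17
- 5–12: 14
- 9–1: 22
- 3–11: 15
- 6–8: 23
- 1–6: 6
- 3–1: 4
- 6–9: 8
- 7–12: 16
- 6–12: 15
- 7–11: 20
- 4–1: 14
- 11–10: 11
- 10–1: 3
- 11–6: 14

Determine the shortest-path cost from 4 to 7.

Enumerating some paths:
4–1–10–11–7: 14+3+11+20 = 48
4–1–12–7: 14+4+16 = 34
4–1–11–7: 14+16+20 = 50
The minimum is 34 via 4–1–12–7.

34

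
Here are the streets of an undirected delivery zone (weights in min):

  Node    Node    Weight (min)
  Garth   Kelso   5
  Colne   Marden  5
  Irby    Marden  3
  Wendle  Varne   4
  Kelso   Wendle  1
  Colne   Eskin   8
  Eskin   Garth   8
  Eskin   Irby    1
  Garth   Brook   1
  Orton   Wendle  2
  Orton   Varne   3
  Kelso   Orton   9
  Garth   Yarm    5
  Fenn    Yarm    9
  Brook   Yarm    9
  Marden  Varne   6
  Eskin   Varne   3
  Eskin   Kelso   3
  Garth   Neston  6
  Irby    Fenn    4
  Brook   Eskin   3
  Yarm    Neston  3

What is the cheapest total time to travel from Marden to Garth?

8 min

Compare a few routes:
Marden - Varne - Eskin - Brook - Garth: 6+3+3+1 = 13
Marden - Irby - Eskin - Kelso - Garth: 3+1+3+5 = 12
Marden - Irby - Eskin - Brook - Garth: 3+1+3+1 = 8
Marden - Irby - Eskin - Garth: 3+1+8 = 12
The minimum is 8 min via Marden - Irby - Eskin - Brook - Garth.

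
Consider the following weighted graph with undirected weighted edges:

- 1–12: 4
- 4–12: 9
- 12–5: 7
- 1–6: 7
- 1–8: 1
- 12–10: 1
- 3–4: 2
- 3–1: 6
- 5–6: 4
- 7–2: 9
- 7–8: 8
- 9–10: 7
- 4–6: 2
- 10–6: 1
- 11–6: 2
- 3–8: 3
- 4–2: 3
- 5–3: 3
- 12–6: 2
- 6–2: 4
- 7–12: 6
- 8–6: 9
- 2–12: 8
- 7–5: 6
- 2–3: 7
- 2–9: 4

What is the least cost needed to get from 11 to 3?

6

Settle nodes by increasing distance from 11:
11: 0
6: 2  (via 11)
10: 3  (via 6)
4: 4  (via 6)
12: 4  (via 6)
2: 6  (via 6)
3: 6  (via 4)
Shortest route: 11 → 6 → 4 → 3 = 6.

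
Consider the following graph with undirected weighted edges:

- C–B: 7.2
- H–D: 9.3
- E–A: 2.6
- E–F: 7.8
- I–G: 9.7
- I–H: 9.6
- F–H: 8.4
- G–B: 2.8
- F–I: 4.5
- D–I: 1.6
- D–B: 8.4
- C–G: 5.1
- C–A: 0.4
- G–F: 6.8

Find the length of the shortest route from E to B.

10.2

Running Dijkstra from E:
E: 0
A: 2.6  (via E)
C: 3  (via A)
F: 7.8  (via E)
G: 8.1  (via C)
B: 10.2  (via C)
Shortest route: E → A → C → B = 10.2.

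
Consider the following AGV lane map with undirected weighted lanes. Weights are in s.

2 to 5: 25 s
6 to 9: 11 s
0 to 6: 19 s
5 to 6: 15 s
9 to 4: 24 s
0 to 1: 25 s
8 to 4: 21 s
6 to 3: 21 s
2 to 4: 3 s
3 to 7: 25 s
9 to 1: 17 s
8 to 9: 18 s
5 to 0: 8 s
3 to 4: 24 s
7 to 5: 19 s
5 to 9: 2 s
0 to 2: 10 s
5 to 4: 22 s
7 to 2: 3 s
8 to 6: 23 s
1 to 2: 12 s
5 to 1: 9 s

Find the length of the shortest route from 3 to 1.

39 s

Compare a few routes:
3 → 4 → 2 → 1: 24+3+12 = 39
3 → 6 → 9 → 5 → 1: 21+11+2+9 = 43
3 → 7 → 2 → 1: 25+3+12 = 40
The minimum is 39 s via 3 → 4 → 2 → 1.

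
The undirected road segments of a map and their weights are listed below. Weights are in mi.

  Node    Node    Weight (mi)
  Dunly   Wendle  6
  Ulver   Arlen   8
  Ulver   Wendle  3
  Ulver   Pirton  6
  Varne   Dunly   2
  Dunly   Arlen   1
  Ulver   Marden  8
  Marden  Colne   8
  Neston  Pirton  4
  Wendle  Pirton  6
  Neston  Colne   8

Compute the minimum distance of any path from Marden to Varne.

19 mi

Settle nodes by increasing distance from Marden:
Marden: 0
Colne: 8  (via Marden)
Ulver: 8  (via Marden)
Wendle: 11  (via Ulver)
Pirton: 14  (via Ulver)
Arlen: 16  (via Ulver)
Neston: 16  (via Colne)
Dunly: 17  (via Wendle)
Varne: 19  (via Dunly)
Shortest route: Marden–Ulver–Wendle–Dunly–Varne = 19 mi.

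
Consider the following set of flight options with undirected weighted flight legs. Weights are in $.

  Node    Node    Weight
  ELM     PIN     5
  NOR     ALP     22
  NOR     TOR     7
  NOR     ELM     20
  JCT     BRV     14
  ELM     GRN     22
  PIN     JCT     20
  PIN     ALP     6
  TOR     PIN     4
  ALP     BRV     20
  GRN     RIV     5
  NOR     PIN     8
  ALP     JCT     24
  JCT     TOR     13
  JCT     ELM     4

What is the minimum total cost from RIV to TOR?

$36

Compare a few routes:
RIV–GRN–ELM–NOR–TOR: 5+22+20+7 = 54
RIV–GRN–ELM–JCT–TOR: 5+22+4+13 = 44
RIV–GRN–ELM–PIN–NOR–TOR: 5+22+5+8+7 = 47
RIV–GRN–ELM–PIN–TOR: 5+22+5+4 = 36
The minimum is $36 via RIV–GRN–ELM–PIN–TOR.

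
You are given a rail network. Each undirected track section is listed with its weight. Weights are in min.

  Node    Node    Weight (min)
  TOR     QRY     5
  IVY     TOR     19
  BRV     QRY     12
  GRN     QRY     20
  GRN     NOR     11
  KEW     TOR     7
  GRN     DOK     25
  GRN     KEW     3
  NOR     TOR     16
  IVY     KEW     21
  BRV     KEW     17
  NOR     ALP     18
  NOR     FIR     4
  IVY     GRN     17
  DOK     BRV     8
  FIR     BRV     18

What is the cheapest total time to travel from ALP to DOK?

48 min

Settle nodes by increasing distance from ALP:
ALP: 0
NOR: 18  (via ALP)
FIR: 22  (via NOR)
GRN: 29  (via NOR)
KEW: 32  (via GRN)
TOR: 34  (via NOR)
QRY: 39  (via TOR)
BRV: 40  (via FIR)
IVY: 46  (via GRN)
DOK: 48  (via BRV)
Shortest route: ALP–NOR–FIR–BRV–DOK = 48 min.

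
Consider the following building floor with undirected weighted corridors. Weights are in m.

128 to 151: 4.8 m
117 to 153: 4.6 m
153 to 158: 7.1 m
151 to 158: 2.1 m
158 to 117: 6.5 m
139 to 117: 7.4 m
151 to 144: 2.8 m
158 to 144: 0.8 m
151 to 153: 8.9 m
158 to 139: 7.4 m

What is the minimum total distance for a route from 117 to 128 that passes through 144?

Shortest 117→144: 117 → 158 → 144 = 7.3
Shortest 144→128: 144 → 151 → 128 = 7.6
Total via 144: 7.3 + 7.6 = 14.9 m.

14.9 m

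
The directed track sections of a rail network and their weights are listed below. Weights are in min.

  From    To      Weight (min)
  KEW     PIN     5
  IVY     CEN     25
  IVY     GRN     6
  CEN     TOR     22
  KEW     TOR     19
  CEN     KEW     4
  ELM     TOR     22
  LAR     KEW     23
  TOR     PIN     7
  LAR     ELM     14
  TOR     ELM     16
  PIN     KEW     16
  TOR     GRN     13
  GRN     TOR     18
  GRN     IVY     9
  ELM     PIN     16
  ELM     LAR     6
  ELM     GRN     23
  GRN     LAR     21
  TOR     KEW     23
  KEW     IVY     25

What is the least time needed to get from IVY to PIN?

Enumerating some paths:
IVY → CEN → KEW → PIN: 25+4+5 = 34
IVY → GRN → TOR → PIN: 6+18+7 = 31
Cheapest is IVY → GRN → TOR → PIN at 31 min.

31 min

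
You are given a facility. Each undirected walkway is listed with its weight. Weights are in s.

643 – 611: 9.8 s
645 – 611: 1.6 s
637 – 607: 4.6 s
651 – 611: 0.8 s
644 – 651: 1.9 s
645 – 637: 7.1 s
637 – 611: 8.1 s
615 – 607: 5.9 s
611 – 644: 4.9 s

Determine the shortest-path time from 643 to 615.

28.4 s

Compare a few routes:
643 → 611 → 645 → 637 → 607 → 615: 9.8+1.6+7.1+4.6+5.9 = 29
643 → 611 → 637 → 607 → 615: 9.8+8.1+4.6+5.9 = 28.4
The minimum is 28.4 s via 643 → 611 → 637 → 607 → 615.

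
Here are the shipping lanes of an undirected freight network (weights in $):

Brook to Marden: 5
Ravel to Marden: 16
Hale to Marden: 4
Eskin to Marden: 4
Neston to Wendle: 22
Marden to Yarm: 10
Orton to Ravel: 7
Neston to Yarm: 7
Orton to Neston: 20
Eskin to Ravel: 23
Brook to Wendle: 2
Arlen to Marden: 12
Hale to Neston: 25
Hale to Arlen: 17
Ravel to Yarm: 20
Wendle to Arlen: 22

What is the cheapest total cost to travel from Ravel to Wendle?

$23

Shortest distances from Ravel:
Ravel: 0
Orton: 7  (via Ravel)
Marden: 16  (via Ravel)
Yarm: 20  (via Ravel)
Hale: 20  (via Marden)
Eskin: 20  (via Marden)
Brook: 21  (via Marden)
Wendle: 23  (via Brook)
Shortest route: Ravel → Marden → Brook → Wendle = $23.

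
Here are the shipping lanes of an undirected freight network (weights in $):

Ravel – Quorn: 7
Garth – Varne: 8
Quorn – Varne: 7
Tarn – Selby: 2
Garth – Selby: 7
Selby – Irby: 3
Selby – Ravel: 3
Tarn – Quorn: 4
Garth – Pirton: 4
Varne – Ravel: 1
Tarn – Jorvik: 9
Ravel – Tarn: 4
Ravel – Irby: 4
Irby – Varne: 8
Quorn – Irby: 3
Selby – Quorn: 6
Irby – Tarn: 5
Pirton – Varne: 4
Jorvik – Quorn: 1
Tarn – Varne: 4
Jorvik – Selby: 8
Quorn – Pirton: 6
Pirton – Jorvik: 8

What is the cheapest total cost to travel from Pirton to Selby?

$8

Candidate routes:
Pirton → Varne → Tarn → Selby: 4+4+2 = 10
Pirton → Varne → Ravel → Selby: 4+1+3 = 8
Cheapest is Pirton → Varne → Ravel → Selby at $8.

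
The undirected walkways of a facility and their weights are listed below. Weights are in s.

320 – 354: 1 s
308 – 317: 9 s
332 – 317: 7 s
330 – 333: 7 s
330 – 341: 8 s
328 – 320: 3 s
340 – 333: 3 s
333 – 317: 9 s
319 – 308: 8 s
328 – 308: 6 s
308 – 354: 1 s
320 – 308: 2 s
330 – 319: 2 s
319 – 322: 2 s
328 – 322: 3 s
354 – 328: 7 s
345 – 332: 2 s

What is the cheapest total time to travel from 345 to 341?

Candidate routes:
345 → 332 → 317 → 333 → 330 → 341: 2+7+9+7+8 = 33
345 → 332 → 317 → 308 → 354 → 320 → 328 → 322 → 319 → 330 → 341: 2+7+9+1+1+3+3+2+2+8 = 38
345 → 332 → 317 → 308 → 319 → 330 → 341: 2+7+9+8+2+8 = 36
The minimum is 33 s via 345 → 332 → 317 → 333 → 330 → 341.

33 s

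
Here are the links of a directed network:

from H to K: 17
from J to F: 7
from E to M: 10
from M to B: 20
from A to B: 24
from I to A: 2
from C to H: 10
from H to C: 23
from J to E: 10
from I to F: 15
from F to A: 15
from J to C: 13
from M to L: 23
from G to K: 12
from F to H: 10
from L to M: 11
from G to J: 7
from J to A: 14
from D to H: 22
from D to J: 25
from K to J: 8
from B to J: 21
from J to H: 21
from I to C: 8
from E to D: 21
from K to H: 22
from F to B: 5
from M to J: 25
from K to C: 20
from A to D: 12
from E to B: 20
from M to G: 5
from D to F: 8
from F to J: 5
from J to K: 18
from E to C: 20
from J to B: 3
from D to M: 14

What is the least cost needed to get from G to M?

Enumerating some paths:
G - K - J - E - M: 12+8+10+10 = 40
G - J - E - M: 7+10+10 = 27
Cheapest is G - J - E - M at 27.

27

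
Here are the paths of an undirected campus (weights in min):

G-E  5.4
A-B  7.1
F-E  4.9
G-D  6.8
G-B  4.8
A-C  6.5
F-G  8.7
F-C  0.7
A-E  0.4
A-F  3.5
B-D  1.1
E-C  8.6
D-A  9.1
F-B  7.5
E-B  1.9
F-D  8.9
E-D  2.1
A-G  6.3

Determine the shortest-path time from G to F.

8.7 min

Compare a few routes:
G–A–F: 6.3+3.5 = 9.8
G–F: 8.7 = 8.7
G–E–A–F: 5.4+0.4+3.5 = 9.3
The minimum is 8.7 min via G–F.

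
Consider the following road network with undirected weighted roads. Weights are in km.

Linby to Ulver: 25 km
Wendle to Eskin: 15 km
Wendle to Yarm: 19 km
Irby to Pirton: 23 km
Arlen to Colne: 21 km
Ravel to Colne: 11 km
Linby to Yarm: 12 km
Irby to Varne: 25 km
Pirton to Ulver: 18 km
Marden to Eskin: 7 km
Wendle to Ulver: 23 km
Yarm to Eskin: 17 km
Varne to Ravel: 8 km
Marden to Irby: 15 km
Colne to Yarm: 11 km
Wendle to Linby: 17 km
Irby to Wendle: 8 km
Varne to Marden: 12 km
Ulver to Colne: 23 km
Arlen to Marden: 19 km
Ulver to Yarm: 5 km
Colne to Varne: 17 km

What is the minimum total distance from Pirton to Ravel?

45 km

Settle nodes by increasing distance from Pirton:
Pirton: 0
Ulver: 18  (via Pirton)
Yarm: 23  (via Ulver)
Irby: 23  (via Pirton)
Wendle: 31  (via Irby)
Colne: 34  (via Yarm)
Linby: 35  (via Yarm)
Marden: 38  (via Irby)
Eskin: 40  (via Yarm)
Ravel: 45  (via Colne)
Shortest route: Pirton–Ulver–Yarm–Colne–Ravel = 45 km.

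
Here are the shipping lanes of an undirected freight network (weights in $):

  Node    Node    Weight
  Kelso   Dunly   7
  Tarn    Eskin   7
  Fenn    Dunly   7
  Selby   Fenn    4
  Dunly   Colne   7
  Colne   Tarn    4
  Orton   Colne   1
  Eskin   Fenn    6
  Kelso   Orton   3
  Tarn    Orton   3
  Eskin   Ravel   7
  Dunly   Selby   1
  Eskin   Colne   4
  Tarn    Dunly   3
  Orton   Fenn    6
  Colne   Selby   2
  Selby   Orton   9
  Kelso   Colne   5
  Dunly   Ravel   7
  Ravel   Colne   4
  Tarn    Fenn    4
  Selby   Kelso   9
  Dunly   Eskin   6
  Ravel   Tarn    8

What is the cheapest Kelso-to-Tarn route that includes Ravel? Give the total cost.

$16

Best Kelso to Ravel: Kelso → Orton → Colne → Ravel costing 8
Best Ravel to Tarn: Ravel → Tarn costing 8
Total via Ravel: 8 + 8 = $16.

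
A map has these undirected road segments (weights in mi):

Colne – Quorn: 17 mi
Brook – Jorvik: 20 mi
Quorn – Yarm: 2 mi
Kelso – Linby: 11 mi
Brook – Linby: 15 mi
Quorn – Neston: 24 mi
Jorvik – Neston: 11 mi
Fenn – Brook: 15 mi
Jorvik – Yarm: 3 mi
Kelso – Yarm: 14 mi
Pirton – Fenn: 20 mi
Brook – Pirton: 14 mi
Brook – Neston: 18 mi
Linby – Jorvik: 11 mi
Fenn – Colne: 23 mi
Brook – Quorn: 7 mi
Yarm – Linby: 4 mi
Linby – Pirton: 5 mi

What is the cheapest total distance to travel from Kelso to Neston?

Running Dijkstra from Kelso:
Kelso: 0
Linby: 11  (via Kelso)
Yarm: 14  (via Kelso)
Quorn: 16  (via Yarm)
Pirton: 16  (via Linby)
Jorvik: 17  (via Yarm)
Brook: 23  (via Quorn)
Neston: 28  (via Jorvik)
Shortest route: Kelso–Yarm–Jorvik–Neston = 28 mi.

28 mi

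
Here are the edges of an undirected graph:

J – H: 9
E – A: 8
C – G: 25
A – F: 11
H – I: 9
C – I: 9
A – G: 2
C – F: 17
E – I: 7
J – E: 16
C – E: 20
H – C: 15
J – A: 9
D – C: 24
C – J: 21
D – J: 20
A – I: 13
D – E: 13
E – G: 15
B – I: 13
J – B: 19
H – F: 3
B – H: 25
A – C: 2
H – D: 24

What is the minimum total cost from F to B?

Settle nodes by increasing distance from F:
F: 0
H: 3  (via F)
A: 11  (via F)
I: 12  (via H)
J: 12  (via H)
C: 13  (via A)
G: 13  (via A)
E: 19  (via A)
B: 25  (via I)
Shortest route: F → H → I → B = 25.

25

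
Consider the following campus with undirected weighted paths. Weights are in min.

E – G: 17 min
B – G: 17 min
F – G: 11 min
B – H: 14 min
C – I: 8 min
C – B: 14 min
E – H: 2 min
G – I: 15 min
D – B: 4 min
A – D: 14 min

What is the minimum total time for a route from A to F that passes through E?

Shortest A→E: A–D–B–H–E = 34
Shortest E→F: E–G–F = 28
Total via E: 34 + 28 = 62 min.

62 min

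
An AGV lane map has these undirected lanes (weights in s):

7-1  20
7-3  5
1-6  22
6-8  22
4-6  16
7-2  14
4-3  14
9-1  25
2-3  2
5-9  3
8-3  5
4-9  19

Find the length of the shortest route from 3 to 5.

Compare a few routes:
3 - 7 - 1 - 9 - 5: 5+20+25+3 = 53
3 - 4 - 9 - 5: 14+19+3 = 36
Cheapest is 3 - 4 - 9 - 5 at 36 s.

36 s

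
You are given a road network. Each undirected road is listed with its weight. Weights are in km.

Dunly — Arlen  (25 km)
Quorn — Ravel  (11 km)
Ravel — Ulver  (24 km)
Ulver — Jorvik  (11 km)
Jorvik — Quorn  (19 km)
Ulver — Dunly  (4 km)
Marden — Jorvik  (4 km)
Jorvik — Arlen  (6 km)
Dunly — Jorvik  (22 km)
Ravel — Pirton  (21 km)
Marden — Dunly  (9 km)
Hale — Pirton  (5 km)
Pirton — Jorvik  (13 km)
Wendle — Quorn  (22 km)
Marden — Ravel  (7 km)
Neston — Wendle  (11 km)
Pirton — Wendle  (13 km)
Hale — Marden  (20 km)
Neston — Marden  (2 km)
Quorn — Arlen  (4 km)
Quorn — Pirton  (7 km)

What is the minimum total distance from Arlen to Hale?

16 km

Compare a few routes:
Arlen - Quorn - Pirton - Hale: 4+7+5 = 16
Arlen - Jorvik - Marden - Hale: 6+4+20 = 30
Arlen - Jorvik - Pirton - Hale: 6+13+5 = 24
Arlen - Jorvik - Quorn - Pirton - Hale: 6+19+7+5 = 37
The minimum is 16 km via Arlen - Quorn - Pirton - Hale.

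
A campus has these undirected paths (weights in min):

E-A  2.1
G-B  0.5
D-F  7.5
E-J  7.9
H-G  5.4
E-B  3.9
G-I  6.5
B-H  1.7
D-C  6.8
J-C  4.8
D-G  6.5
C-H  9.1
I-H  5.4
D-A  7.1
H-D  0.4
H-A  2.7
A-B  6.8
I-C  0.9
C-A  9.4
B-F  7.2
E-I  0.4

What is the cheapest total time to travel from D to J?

Candidate routes:
D → H → A → E → I → C → J: 0.4+2.7+2.1+0.4+0.9+4.8 = 11.3
D → H → I → C → J: 0.4+5.4+0.9+4.8 = 11.5
The minimum is 11.3 min via D → H → A → E → I → C → J.

11.3 min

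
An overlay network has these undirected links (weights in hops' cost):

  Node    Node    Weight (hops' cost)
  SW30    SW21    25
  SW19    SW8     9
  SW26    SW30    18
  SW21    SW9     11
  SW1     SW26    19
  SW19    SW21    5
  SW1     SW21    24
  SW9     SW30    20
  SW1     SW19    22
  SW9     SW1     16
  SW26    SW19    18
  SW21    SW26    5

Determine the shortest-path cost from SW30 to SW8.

37 hops' cost

Compare a few routes:
SW30 → SW26 → SW19 → SW8: 18+18+9 = 45
SW30 → SW21 → SW19 → SW8: 25+5+9 = 39
SW30 → SW26 → SW21 → SW19 → SW8: 18+5+5+9 = 37
The minimum is 37 hops' cost via SW30 → SW26 → SW21 → SW19 → SW8.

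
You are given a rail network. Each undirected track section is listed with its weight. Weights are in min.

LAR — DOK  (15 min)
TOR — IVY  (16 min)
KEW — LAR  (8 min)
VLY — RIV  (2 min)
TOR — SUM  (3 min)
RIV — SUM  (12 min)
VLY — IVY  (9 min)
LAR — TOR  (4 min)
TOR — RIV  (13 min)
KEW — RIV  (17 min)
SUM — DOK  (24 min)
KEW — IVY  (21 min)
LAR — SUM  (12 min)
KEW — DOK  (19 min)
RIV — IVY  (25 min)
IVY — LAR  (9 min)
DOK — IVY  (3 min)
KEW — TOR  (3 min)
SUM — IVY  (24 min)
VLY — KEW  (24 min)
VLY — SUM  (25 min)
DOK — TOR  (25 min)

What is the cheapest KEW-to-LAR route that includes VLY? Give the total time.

Best KEW to VLY: KEW → TOR → RIV → VLY costing 18
Shortest VLY→LAR: VLY → IVY → LAR = 18
Total via VLY: 18 + 18 = 36 min.

36 min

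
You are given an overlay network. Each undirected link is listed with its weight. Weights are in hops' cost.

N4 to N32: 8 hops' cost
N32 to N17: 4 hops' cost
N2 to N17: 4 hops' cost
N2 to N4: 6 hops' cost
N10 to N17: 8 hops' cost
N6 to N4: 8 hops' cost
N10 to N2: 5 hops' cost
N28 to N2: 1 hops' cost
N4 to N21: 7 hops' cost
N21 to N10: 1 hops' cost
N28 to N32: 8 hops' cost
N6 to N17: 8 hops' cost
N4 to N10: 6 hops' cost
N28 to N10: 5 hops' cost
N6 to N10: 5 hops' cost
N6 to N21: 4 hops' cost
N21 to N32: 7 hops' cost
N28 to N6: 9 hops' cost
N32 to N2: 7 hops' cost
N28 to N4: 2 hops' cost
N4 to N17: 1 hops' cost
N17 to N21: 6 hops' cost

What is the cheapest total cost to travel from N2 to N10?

Candidate routes:
N2 - N28 - N10: 1+5 = 6
N2 - N28 - N4 - N17 - N21 - N10: 1+2+1+6+1 = 11
N2 - N28 - N4 - N10: 1+2+6 = 9
N2 - N10: 5 = 5
The minimum is 5 hops' cost via N2 - N10.

5 hops' cost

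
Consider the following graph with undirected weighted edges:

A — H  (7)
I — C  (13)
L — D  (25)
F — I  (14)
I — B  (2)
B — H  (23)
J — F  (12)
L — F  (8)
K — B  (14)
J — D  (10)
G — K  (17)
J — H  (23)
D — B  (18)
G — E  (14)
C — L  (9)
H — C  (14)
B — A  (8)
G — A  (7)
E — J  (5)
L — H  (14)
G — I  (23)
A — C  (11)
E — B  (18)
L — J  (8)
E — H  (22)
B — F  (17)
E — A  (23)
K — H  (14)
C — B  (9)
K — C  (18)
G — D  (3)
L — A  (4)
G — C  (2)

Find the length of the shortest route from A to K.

Compare a few routes:
A–H–K: 7+14 = 21
A–G–K: 7+17 = 24
A–B–K: 8+14 = 22
The minimum is 21 via A–H–K.

21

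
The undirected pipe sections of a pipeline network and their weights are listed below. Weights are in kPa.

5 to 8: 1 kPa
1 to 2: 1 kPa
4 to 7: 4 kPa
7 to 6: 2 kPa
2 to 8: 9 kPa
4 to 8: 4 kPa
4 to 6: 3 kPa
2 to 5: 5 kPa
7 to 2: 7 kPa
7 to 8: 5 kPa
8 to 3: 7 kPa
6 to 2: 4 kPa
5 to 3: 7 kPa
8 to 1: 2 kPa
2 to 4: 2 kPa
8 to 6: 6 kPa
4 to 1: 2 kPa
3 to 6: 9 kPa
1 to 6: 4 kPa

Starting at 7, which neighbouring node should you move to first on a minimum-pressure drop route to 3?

Compare a few routes:
7 → 6 → 3: 2+9 = 11
7 → 8 → 3: 5+7 = 12
The minimum is 11 kPa via 7 → 6 → 3.
So from 7 the first move is to 6.

6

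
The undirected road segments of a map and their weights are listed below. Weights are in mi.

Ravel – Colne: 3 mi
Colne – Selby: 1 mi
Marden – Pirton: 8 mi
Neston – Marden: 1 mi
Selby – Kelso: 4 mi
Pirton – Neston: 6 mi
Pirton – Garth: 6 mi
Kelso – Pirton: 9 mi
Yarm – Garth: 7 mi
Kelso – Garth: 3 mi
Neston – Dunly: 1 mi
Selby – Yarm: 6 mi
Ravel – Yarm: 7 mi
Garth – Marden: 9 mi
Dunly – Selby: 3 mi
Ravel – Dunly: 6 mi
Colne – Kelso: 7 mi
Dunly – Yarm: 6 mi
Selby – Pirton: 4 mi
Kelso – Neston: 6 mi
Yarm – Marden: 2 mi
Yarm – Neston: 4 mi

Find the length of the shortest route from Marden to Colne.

6 mi

Settle nodes by increasing distance from Marden:
Marden: 0
Neston: 1  (via Marden)
Yarm: 2  (via Marden)
Dunly: 2  (via Neston)
Selby: 5  (via Dunly)
Colne: 6  (via Selby)
Shortest route: Marden → Neston → Dunly → Selby → Colne = 6 mi.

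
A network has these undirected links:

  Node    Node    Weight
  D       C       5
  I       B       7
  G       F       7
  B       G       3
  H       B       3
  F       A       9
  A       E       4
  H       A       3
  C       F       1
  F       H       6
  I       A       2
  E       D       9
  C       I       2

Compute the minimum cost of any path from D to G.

Enumerating some paths:
D - C - I - B - G: 5+2+7+3 = 17
D - C - F - G: 5+1+7 = 13
The minimum is 13 via D - C - F - G.

13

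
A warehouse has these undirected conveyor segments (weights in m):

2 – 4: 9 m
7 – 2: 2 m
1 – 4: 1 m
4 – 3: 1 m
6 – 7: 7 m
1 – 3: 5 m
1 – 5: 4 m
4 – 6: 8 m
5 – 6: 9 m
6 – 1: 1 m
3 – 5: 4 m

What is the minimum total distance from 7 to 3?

10 m

Candidate routes:
7 - 2 - 4 - 3: 2+9+1 = 12
7 - 6 - 1 - 5 - 3: 7+1+4+4 = 16
7 - 6 - 1 - 3: 7+1+5 = 13
7 - 6 - 1 - 4 - 3: 7+1+1+1 = 10
Cheapest is 7 - 6 - 1 - 4 - 3 at 10 m.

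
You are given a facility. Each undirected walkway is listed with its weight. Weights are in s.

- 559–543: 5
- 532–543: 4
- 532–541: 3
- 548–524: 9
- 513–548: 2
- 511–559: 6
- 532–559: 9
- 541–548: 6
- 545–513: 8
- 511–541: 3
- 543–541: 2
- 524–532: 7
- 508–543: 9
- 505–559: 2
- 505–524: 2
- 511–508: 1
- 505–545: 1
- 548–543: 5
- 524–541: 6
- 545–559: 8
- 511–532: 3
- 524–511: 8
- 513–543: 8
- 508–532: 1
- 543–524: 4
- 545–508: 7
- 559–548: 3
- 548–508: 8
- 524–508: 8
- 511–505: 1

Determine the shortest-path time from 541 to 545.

Compare a few routes:
541 → 532 → 508 → 511 → 505 → 545: 3+1+1+1+1 = 7
541 → 511 → 505 → 545: 3+1+1 = 5
The minimum is 5 s via 541 → 511 → 505 → 545.

5 s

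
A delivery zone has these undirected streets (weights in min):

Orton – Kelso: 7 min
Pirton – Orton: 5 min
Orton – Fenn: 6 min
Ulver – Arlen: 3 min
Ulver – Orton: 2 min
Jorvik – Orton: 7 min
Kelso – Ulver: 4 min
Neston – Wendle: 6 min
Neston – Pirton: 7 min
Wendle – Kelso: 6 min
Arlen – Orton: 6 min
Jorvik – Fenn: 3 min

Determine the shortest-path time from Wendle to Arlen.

13 min

Shortest distances from Wendle:
Wendle: 0
Neston: 6  (via Wendle)
Kelso: 6  (via Wendle)
Ulver: 10  (via Kelso)
Orton: 12  (via Ulver)
Arlen: 13  (via Ulver)
Shortest route: Wendle → Kelso → Ulver → Arlen = 13 min.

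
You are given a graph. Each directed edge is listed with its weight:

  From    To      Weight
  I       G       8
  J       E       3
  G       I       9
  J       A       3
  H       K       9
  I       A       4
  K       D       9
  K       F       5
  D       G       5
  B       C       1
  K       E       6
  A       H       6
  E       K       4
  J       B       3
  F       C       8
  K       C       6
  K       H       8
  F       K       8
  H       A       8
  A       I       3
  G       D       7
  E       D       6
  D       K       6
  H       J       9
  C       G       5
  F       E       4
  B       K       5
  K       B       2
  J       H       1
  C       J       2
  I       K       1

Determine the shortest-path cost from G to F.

Running Dijkstra from G:
G: 0
D: 7  (via G)
I: 9  (via G)
K: 10  (via I)
B: 12  (via K)
A: 13  (via I)
C: 13  (via B)
F: 15  (via K)
Shortest route: G–I–K–F = 15.

15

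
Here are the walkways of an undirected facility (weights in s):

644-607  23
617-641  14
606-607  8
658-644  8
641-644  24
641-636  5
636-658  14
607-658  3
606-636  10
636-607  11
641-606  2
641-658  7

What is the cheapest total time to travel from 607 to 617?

24 s

Candidate routes:
607 - 658 - 641 - 617: 3+7+14 = 24
607 - 636 - 641 - 617: 11+5+14 = 30
607 - 606 - 636 - 641 - 617: 8+10+5+14 = 37
607 - 658 - 636 - 641 - 617: 3+14+5+14 = 36
The minimum is 24 s via 607 - 658 - 641 - 617.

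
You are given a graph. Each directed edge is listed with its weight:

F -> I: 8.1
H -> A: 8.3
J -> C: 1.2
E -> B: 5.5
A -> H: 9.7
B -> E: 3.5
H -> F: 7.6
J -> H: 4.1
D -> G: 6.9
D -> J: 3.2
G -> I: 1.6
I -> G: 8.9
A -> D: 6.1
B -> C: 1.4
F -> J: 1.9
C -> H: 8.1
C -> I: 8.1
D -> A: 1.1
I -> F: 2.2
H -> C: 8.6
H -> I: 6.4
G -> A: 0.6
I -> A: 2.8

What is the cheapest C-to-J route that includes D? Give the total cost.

Best C to D: C–I–A–D costing 17
Best D to J: D–J costing 3.2
Total via D: 17 + 3.2 = 20.2.

20.2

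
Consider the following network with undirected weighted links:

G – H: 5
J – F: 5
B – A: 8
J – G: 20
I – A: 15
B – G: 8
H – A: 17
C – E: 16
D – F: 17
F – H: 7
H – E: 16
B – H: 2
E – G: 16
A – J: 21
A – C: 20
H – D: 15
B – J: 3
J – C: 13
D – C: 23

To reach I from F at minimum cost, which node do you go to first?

Candidate routes:
F–J–B–A–I: 5+3+8+15 = 31
F–J–A–I: 5+21+15 = 41
F–H–B–A–I: 7+2+8+15 = 32
F–H–A–I: 7+17+15 = 39
The minimum is 31 via F–J–B–A–I.
So from F the first move is to J.

J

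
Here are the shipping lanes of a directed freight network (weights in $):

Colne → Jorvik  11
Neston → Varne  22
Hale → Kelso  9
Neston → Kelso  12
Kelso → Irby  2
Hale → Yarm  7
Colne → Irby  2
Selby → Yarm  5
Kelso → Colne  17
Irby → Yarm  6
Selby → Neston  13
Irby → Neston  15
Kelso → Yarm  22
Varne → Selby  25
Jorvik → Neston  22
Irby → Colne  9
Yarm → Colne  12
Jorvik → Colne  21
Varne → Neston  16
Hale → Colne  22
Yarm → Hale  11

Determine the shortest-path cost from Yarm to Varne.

$51

Compare a few routes:
Yarm–Colne–Irby–Neston–Varne: 12+2+15+22 = 51
Yarm–Hale–Colne–Irby–Neston–Varne: 11+22+2+15+22 = 72
Yarm–Colne–Jorvik–Neston–Varne: 12+11+22+22 = 67
Yarm–Hale–Kelso–Irby–Neston–Varne: 11+9+2+15+22 = 59
The minimum is $51 via Yarm–Colne–Irby–Neston–Varne.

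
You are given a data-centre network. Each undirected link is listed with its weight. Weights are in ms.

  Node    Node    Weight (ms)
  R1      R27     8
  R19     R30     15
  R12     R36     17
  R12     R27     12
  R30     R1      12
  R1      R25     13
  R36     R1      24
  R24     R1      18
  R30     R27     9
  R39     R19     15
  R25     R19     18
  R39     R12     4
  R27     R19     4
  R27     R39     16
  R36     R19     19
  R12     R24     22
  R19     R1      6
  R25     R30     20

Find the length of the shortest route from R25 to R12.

Settle nodes by increasing distance from R25:
R25: 0
R1: 13  (via R25)
R19: 18  (via R25)
R30: 20  (via R25)
R27: 21  (via R1)
R24: 31  (via R1)
R12: 33  (via R27)
Shortest route: R25 → R1 → R27 → R12 = 33 ms.

33 ms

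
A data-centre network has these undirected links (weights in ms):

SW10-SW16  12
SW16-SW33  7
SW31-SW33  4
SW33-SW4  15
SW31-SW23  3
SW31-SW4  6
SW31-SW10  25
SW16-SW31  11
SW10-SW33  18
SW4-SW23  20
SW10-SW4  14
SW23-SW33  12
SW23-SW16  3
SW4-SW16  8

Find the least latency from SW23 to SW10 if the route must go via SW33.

Shortest SW23→SW33: SW23–SW31–SW33 = 7
Shortest SW33→SW10: SW33–SW10 = 18
Total via SW33: 7 + 18 = 25 ms.

25 ms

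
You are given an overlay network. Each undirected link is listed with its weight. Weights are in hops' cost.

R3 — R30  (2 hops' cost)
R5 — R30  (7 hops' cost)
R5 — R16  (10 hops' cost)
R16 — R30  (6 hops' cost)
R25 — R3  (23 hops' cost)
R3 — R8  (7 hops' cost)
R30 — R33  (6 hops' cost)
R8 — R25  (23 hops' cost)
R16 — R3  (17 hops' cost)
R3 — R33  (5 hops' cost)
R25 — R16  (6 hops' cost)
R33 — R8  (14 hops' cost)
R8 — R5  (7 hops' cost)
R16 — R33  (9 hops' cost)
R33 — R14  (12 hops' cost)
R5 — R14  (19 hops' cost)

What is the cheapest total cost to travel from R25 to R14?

Compare a few routes:
R25–R16–R30–R3–R33–R14: 6+6+2+5+12 = 31
R25–R16–R30–R33–R14: 6+6+6+12 = 30
R25–R16–R33–R14: 6+9+12 = 27
R25–R16–R5–R14: 6+10+19 = 35
Cheapest is R25–R16–R33–R14 at 27 hops' cost.

27 hops' cost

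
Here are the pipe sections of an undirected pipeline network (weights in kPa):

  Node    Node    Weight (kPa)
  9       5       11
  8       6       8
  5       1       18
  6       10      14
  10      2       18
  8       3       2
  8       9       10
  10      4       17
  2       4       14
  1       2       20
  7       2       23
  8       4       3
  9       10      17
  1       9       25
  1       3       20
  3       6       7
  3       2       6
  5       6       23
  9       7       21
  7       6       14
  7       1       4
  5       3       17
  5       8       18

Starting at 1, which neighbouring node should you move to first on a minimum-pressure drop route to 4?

Candidate routes:
1 - 7 - 6 - 3 - 8 - 4: 4+14+7+2+3 = 30
1 - 3 - 8 - 4: 20+2+3 = 25
1 - 7 - 6 - 8 - 4: 4+14+8+3 = 29
The minimum is 25 kPa via 1 - 3 - 8 - 4.
So from 1 the first move is to 3.

3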